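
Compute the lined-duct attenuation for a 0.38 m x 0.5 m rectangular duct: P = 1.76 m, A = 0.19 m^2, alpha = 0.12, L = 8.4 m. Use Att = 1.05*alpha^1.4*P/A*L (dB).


alpha^1.4 = 0.12^1.4 = 0.0513871
Attenuation rate = 1.05 * alpha^1.4 * P / A
= 1.05 * 0.0513871 * 1.76 / 0.19 = 0.499807 dB/m
Total Att = 0.499807 * 8.4 = 4.1984 dB


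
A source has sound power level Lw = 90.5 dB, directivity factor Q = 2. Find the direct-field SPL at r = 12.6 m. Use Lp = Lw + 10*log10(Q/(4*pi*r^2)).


4*pi*r^2 = 4*pi*12.6^2 = 1995.04 m^2
Q / (4*pi*r^2) = 2 / 1995.04 = 0.00100249
Lp = 90.5 + 10*log10(0.00100249) = 60.511 dB


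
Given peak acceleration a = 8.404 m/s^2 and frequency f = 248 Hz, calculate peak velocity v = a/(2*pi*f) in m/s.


omega = 2*pi*f = 2*pi*248 = 1558.23 rad/s
v = a / omega = 8.404 / 1558.23 = 0.0053933 m/s


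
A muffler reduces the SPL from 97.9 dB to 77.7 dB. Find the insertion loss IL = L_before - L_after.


Insertion loss = SPL without muffler - SPL with muffler
IL = 97.9 - 77.7 = 20.2 dB


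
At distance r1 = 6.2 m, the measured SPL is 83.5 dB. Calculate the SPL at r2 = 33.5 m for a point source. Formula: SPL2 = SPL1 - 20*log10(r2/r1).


r2/r1 = 33.5/6.2 = 5.40323
Correction = 20*log10(5.40323) = 14.6531 dB
SPL2 = 83.5 - 14.6531 = 68.847 dB


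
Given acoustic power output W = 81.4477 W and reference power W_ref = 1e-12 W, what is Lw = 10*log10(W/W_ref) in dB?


W / W_ref = 81.4477 / 1e-12 = 8.14477e+13
Lw = 10 * log10(8.14477e+13) = 139.11 dB


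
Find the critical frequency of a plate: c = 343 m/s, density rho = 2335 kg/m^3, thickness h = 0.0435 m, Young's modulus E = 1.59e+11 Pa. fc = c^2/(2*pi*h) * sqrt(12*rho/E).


12*rho/E = 12*2335/1.59e+11 = 1.76226e-07
sqrt(12*rho/E) = sqrt(1.76226e-07) = 0.000419793
c^2/(2*pi*h) = 343^2/(2*pi*0.0435) = 430446
fc = 430446 * 0.000419793 = 180.7 Hz


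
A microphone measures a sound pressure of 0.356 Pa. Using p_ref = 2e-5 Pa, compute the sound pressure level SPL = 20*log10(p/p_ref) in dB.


p / p_ref = 0.356 / 2e-5 = 17800
SPL = 20 * log10(17800) = 85.008 dB


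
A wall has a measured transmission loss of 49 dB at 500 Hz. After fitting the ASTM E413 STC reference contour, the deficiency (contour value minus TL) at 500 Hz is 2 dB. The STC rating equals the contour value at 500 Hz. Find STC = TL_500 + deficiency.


By ASTM E413, STC = value of the fitted reference contour at 500 Hz.
Contour value at 500 Hz = TL_500 + deficiency = 49 + 2 = 51
STC = 51


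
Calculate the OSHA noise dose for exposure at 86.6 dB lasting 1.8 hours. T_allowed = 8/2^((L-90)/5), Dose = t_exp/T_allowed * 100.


T_allowed = 8 / 2^((86.6 - 90)/5) = 12.8171 hr
Dose = 1.8 / 12.8171 * 100 = 14.044 %


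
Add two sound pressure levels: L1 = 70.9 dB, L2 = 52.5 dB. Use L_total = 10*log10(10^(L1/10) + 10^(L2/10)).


10^(70.9/10) = 1.23027e+07
10^(52.5/10) = 177828
Sum = 1.23027e+07 + 177828 = 1.24805e+07
L_total = 10*log10(1.24805e+07) = 70.962 dB


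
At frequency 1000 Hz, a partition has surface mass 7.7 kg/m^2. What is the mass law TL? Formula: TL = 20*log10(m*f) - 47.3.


m * f = 7.7 * 1000 = 7700
20*log10(7700) = 77.7298 dB
TL = 77.7298 - 47.3 = 30.43 dB


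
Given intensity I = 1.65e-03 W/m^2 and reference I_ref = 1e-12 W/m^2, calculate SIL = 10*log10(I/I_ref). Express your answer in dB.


I / I_ref = 1.65e-03 / 1e-12 = 1.65e+09
SIL = 10 * log10(1.65e+09) = 92.175 dB


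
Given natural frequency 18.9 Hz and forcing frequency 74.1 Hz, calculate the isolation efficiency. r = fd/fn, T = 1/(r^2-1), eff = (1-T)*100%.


r = 74.1 / 18.9 = 3.92063
r^2 - 1 = 3.92063^2 - 1 = 14.3713
T = 1/14.3713 = 0.0695831
Efficiency = (1 - 0.0695831)*100 = 93.042 %


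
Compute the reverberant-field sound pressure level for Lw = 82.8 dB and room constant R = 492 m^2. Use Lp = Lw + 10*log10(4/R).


4/R = 4/492 = 0.00813008
Lp = 82.8 + 10*log10(0.00813008) = 61.901 dB


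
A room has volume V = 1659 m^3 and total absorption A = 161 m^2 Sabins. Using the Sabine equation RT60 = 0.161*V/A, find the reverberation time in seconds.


RT60 = 0.161 * 1659 / 161 = 1.659 s


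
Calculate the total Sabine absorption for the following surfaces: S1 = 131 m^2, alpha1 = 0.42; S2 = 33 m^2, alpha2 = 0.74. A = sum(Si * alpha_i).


131 * 0.42 = 55.02
33 * 0.74 = 24.42
A_total = 55.02 + 24.42 = 79.44 m^2


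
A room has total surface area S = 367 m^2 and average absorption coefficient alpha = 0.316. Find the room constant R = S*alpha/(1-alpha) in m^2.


R = 367 * 0.316 / (1 - 0.316) = 169.55 m^2


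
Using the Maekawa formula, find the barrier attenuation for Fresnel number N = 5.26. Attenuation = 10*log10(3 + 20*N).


3 + 20*N = 3 + 20*5.26 = 108.2
Att = 10*log10(108.2) = 20.342 dB


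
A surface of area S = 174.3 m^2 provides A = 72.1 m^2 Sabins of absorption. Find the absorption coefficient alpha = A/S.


Absorption coefficient = absorbed power / incident power
alpha = A / S = 72.1 / 174.3 = 0.41365


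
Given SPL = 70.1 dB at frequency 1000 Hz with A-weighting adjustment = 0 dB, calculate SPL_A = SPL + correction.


A-weighting table: 1000 Hz -> 0 dB correction
SPL_A = SPL + correction = 70.1 + (0) = 70.1 dBA


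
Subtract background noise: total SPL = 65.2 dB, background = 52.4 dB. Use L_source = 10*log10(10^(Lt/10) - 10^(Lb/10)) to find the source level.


10^(65.2/10) = 3.31131e+06
10^(52.4/10) = 173780
Difference = 3.31131e+06 - 173780 = 3.13753e+06
L_source = 10*log10(3.13753e+06) = 64.966 dB


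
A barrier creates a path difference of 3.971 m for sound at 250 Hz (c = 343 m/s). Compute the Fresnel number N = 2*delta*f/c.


N = 2*delta*f/c = 2*delta/lambda, where lambda = c/f
lambda = 343 / 250 = 1.372 m
N = 2 * 3.971 / 1.372 = 5.7886


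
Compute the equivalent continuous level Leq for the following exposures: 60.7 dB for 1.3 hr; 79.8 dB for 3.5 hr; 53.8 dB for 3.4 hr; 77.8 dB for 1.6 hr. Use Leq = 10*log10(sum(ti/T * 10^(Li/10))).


T_total = 1.3 + 3.5 + 3.4 + 1.6 = 9.8 hr
(1.3/9.8) * 10^(60.7/10) = 155854
(3.5/9.8) * 10^(79.8/10) = 3.41069e+07
(3.4/9.8) * 10^(53.8/10) = 83224.8
(1.6/9.8) * 10^(77.8/10) = 9.83771e+06
Sum = 155854 + 3.41069e+07 + 83224.8 + 9.83771e+06 = 4.41837e+07
Leq = 10*log10(4.41837e+07) = 76.453 dB


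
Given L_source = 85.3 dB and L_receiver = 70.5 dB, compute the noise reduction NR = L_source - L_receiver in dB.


NR = L_source - L_receiver (difference between source and receiving room levels)
NR = 85.3 - 70.5 = 14.8 dB


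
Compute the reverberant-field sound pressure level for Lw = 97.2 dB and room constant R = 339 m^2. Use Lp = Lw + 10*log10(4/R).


4/R = 4/339 = 0.0117994
Lp = 97.2 + 10*log10(0.0117994) = 77.919 dB


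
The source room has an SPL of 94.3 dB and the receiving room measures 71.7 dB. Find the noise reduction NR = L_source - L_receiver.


NR = L_source - L_receiver (difference between source and receiving room levels)
NR = 94.3 - 71.7 = 22.6 dB


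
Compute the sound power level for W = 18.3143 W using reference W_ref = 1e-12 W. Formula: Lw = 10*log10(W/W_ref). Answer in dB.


W / W_ref = 18.3143 / 1e-12 = 1.83143e+13
Lw = 10 * log10(1.83143e+13) = 132.63 dB


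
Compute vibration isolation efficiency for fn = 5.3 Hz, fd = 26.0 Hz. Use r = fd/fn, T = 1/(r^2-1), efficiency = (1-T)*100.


r = 26.0 / 5.3 = 4.90566
r^2 - 1 = 4.90566^2 - 1 = 23.0655
T = 1/23.0655 = 0.0433548
Efficiency = (1 - 0.0433548)*100 = 95.665 %


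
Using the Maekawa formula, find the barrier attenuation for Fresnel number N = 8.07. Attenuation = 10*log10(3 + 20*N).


3 + 20*N = 3 + 20*8.07 = 164.4
Att = 10*log10(164.4) = 22.159 dB


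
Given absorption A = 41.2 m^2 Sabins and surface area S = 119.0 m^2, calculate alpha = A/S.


Absorption coefficient = absorbed power / incident power
alpha = A / S = 41.2 / 119.0 = 0.34622


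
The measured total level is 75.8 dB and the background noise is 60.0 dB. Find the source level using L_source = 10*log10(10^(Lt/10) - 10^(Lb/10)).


10^(75.8/10) = 3.80189e+07
10^(60.0/10) = 1e+06
Difference = 3.80189e+07 - 1e+06 = 3.70189e+07
L_source = 10*log10(3.70189e+07) = 75.684 dB


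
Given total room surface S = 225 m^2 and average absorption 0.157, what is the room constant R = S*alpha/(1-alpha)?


R = 225 * 0.157 / (1 - 0.157) = 41.904 m^2


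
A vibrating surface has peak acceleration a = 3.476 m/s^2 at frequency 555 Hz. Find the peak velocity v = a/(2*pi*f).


omega = 2*pi*f = 2*pi*555 = 3487.17 rad/s
v = a / omega = 3.476 / 3487.17 = 0.0009968 m/s


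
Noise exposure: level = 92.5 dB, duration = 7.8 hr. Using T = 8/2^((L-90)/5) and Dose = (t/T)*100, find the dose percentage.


T_allowed = 8 / 2^((92.5 - 90)/5) = 5.65685 hr
Dose = 7.8 / 5.65685 * 100 = 137.89 %


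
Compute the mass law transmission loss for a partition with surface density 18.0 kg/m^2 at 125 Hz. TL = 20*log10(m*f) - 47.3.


m * f = 18.0 * 125 = 2250
20*log10(2250) = 67.0437 dB
TL = 67.0437 - 47.3 = 19.744 dB


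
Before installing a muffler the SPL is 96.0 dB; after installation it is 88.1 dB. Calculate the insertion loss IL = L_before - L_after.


Insertion loss = SPL without muffler - SPL with muffler
IL = 96.0 - 88.1 = 7.9 dB


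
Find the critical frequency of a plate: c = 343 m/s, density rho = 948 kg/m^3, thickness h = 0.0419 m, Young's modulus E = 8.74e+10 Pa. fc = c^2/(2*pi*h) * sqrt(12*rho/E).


12*rho/E = 12*948/8.74e+10 = 1.3016e-07
sqrt(12*rho/E) = sqrt(1.3016e-07) = 0.000360777
c^2/(2*pi*h) = 343^2/(2*pi*0.0419) = 446884
fc = 446884 * 0.000360777 = 161.23 Hz


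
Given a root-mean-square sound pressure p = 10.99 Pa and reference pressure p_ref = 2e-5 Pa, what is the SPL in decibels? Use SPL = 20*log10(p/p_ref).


p / p_ref = 10.99 / 2e-5 = 549500
SPL = 20 * log10(549500) = 114.8 dB


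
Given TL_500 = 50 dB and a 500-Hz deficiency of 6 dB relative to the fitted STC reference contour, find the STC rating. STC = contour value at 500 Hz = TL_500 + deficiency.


By ASTM E413, STC = value of the fitted reference contour at 500 Hz.
Contour value at 500 Hz = TL_500 + deficiency = 50 + 6 = 56
STC = 56


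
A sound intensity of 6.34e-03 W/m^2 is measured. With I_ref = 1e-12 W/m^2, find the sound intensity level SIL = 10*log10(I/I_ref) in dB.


I / I_ref = 6.34e-03 / 1e-12 = 6.34e+09
SIL = 10 * log10(6.34e+09) = 98.021 dB


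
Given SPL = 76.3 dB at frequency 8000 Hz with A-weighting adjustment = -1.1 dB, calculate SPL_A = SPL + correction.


A-weighting table: 8000 Hz -> -1.1 dB correction
SPL_A = SPL + correction = 76.3 + (-1.1) = 75.2 dBA


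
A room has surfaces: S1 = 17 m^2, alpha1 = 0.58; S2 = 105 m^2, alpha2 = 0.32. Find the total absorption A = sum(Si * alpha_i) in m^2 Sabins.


17 * 0.58 = 9.86
105 * 0.32 = 33.6
A_total = 9.86 + 33.6 = 43.46 m^2


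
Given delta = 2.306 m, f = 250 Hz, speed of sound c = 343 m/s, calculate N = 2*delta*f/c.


N = 2*delta*f/c = 2*delta/lambda, where lambda = c/f
lambda = 343 / 250 = 1.372 m
N = 2 * 2.306 / 1.372 = 3.3615


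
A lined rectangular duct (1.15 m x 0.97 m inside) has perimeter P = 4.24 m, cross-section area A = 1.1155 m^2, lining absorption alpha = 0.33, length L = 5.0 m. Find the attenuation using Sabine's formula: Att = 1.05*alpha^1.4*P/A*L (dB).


alpha^1.4 = 0.33^1.4 = 0.211797
Attenuation rate = 1.05 * alpha^1.4 * P / A
= 1.05 * 0.211797 * 4.24 / 1.1155 = 0.845289 dB/m
Total Att = 0.845289 * 5.0 = 4.2264 dB


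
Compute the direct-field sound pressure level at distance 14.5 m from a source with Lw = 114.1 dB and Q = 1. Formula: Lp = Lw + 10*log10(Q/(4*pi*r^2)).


4*pi*r^2 = 4*pi*14.5^2 = 2642.08 m^2
Q / (4*pi*r^2) = 1 / 2642.08 = 0.00037849
Lp = 114.1 + 10*log10(0.00037849) = 79.881 dB


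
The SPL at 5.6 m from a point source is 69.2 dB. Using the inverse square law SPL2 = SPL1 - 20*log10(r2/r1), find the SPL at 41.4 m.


r2/r1 = 41.4/5.6 = 7.39286
Correction = 20*log10(7.39286) = 17.3762 dB
SPL2 = 69.2 - 17.3762 = 51.824 dB


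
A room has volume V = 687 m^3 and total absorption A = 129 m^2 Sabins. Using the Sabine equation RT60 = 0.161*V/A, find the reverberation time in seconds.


RT60 = 0.161 * 687 / 129 = 0.85742 s


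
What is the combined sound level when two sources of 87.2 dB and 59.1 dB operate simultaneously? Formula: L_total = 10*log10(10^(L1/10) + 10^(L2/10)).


10^(87.2/10) = 5.24807e+08
10^(59.1/10) = 812831
Sum = 5.24807e+08 + 812831 = 5.2562e+08
L_total = 10*log10(5.2562e+08) = 87.207 dB


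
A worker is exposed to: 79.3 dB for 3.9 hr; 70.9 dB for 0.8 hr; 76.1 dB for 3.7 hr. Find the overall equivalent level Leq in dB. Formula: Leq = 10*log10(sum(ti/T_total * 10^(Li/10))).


T_total = 3.9 + 0.8 + 3.7 = 8.4 hr
(3.9/8.4) * 10^(79.3/10) = 3.95171e+07
(0.8/8.4) * 10^(70.9/10) = 1.17168e+06
(3.7/8.4) * 10^(76.1/10) = 1.79441e+07
Sum = 3.95171e+07 + 1.17168e+06 + 1.79441e+07 = 5.86329e+07
Leq = 10*log10(5.86329e+07) = 77.681 dB


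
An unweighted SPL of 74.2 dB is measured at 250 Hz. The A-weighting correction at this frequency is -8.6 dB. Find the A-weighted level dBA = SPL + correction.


A-weighting table: 250 Hz -> -8.6 dB correction
SPL_A = SPL + correction = 74.2 + (-8.6) = 65.6 dBA


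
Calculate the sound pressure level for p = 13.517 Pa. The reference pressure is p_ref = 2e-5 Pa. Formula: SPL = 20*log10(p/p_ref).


p / p_ref = 13.517 / 2e-5 = 675850
SPL = 20 * log10(675850) = 116.6 dB


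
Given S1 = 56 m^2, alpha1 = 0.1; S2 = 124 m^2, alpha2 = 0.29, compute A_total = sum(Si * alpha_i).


56 * 0.1 = 5.6
124 * 0.29 = 35.96
A_total = 5.6 + 35.96 = 41.56 m^2


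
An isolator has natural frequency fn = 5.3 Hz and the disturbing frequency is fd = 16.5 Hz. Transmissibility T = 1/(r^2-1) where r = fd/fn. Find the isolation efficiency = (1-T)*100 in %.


r = 16.5 / 5.3 = 3.11321
r^2 - 1 = 3.11321^2 - 1 = 8.69208
T = 1/8.69208 = 0.115047
Efficiency = (1 - 0.115047)*100 = 88.495 %


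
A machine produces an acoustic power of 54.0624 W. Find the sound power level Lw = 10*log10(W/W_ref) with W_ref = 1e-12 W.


W / W_ref = 54.0624 / 1e-12 = 5.40624e+13
Lw = 10 * log10(5.40624e+13) = 137.33 dB


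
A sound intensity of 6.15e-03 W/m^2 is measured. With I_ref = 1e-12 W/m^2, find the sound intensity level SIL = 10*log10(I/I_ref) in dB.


I / I_ref = 6.15e-03 / 1e-12 = 6.15e+09
SIL = 10 * log10(6.15e+09) = 97.889 dB


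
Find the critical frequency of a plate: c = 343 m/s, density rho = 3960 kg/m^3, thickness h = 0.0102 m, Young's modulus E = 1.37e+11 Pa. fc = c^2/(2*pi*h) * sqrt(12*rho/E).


12*rho/E = 12*3960/1.37e+11 = 3.46861e-07
sqrt(12*rho/E) = sqrt(3.46861e-07) = 0.000588949
c^2/(2*pi*h) = 343^2/(2*pi*0.0102) = 1.83573e+06
fc = 1.83573e+06 * 0.000588949 = 1081.2 Hz


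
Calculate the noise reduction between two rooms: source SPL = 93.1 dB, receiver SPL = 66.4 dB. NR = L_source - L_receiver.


NR = L_source - L_receiver (difference between source and receiving room levels)
NR = 93.1 - 66.4 = 26.7 dB


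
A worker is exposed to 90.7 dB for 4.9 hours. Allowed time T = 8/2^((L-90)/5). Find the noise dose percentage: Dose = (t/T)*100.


T_allowed = 8 / 2^((90.7 - 90)/5) = 7.26015 hr
Dose = 4.9 / 7.26015 * 100 = 67.492 %


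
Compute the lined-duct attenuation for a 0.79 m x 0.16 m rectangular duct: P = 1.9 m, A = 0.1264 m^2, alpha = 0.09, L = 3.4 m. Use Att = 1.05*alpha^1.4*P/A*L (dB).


alpha^1.4 = 0.09^1.4 = 0.034351
Attenuation rate = 1.05 * alpha^1.4 * P / A
= 1.05 * 0.034351 * 1.9 / 0.1264 = 0.54217 dB/m
Total Att = 0.54217 * 3.4 = 1.8434 dB


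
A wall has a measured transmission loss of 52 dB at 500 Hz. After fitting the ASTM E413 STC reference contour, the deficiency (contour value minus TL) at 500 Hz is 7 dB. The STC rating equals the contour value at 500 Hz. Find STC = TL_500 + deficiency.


By ASTM E413, STC = value of the fitted reference contour at 500 Hz.
Contour value at 500 Hz = TL_500 + deficiency = 52 + 7 = 59
STC = 59


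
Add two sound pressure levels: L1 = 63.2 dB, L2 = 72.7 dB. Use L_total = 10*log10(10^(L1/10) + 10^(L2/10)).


10^(63.2/10) = 2.0893e+06
10^(72.7/10) = 1.86209e+07
Sum = 2.0893e+06 + 1.86209e+07 = 2.07102e+07
L_total = 10*log10(2.07102e+07) = 73.162 dB


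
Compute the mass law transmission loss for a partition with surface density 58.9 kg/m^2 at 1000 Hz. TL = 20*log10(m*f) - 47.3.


m * f = 58.9 * 1000 = 58900
20*log10(58900) = 95.4023 dB
TL = 95.4023 - 47.3 = 48.102 dB


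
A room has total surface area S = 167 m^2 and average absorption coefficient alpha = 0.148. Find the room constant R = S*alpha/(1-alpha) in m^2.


R = 167 * 0.148 / (1 - 0.148) = 29.009 m^2


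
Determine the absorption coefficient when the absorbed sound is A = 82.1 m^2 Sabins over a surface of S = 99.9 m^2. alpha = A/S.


Absorption coefficient = absorbed power / incident power
alpha = A / S = 82.1 / 99.9 = 0.82182


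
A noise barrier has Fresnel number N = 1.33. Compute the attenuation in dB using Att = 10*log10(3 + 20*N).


3 + 20*N = 3 + 20*1.33 = 29.6
Att = 10*log10(29.6) = 14.713 dB


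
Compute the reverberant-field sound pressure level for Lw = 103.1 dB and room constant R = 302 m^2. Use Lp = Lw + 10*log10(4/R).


4/R = 4/302 = 0.013245
Lp = 103.1 + 10*log10(0.013245) = 84.321 dB


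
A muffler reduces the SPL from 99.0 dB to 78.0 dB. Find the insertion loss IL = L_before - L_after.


Insertion loss = SPL without muffler - SPL with muffler
IL = 99.0 - 78.0 = 21 dB


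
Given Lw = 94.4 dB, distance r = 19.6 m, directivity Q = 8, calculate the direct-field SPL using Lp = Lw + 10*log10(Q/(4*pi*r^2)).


4*pi*r^2 = 4*pi*19.6^2 = 4827.5 m^2
Q / (4*pi*r^2) = 8 / 4827.5 = 0.00165717
Lp = 94.4 + 10*log10(0.00165717) = 66.594 dB


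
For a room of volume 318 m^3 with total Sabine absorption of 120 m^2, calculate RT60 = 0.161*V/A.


RT60 = 0.161 * 318 / 120 = 0.42665 s


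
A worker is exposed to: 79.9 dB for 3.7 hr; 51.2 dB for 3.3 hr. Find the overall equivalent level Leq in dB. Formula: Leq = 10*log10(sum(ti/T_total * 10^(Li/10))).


T_total = 3.7 + 3.3 = 7.0 hr
(3.7/7.0) * 10^(79.9/10) = 5.1654e+07
(3.3/7.0) * 10^(51.2/10) = 62146.4
Sum = 5.1654e+07 + 62146.4 = 5.17161e+07
Leq = 10*log10(5.17161e+07) = 77.136 dB


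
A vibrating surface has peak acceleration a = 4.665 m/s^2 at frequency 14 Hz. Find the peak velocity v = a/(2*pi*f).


omega = 2*pi*f = 2*pi*14 = 87.9646 rad/s
v = a / omega = 4.665 / 87.9646 = 0.053033 m/s


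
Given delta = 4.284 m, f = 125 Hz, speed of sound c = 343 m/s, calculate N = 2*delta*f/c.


N = 2*delta*f/c = 2*delta/lambda, where lambda = c/f
lambda = 343 / 125 = 2.744 m
N = 2 * 4.284 / 2.744 = 3.1224


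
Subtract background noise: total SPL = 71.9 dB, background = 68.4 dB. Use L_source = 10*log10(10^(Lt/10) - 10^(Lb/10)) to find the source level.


10^(71.9/10) = 1.54882e+07
10^(68.4/10) = 6.91831e+06
Difference = 1.54882e+07 - 6.91831e+06 = 8.56989e+06
L_source = 10*log10(8.56989e+06) = 69.33 dB


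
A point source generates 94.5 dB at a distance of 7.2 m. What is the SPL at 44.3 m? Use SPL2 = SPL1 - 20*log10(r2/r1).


r2/r1 = 44.3/7.2 = 6.15278
Correction = 20*log10(6.15278) = 15.7814 dB
SPL2 = 94.5 - 15.7814 = 78.719 dB


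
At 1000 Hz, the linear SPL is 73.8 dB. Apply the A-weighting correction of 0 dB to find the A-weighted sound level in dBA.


A-weighting table: 1000 Hz -> 0 dB correction
SPL_A = SPL + correction = 73.8 + (0) = 73.8 dBA


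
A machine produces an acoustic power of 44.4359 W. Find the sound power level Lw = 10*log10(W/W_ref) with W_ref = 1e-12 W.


W / W_ref = 44.4359 / 1e-12 = 4.44359e+13
Lw = 10 * log10(4.44359e+13) = 136.48 dB


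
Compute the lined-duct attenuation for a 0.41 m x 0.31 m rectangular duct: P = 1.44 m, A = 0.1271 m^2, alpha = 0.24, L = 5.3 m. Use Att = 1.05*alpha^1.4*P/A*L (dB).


alpha^1.4 = 0.24^1.4 = 0.135611
Attenuation rate = 1.05 * alpha^1.4 * P / A
= 1.05 * 0.135611 * 1.44 / 0.1271 = 1.61325 dB/m
Total Att = 1.61325 * 5.3 = 8.5502 dB


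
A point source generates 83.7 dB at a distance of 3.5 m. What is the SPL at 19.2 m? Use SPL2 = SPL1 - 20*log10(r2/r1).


r2/r1 = 19.2/3.5 = 5.48571
Correction = 20*log10(5.48571) = 14.7847 dB
SPL2 = 83.7 - 14.7847 = 68.915 dB


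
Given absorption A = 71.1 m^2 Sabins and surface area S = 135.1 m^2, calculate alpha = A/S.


Absorption coefficient = absorbed power / incident power
alpha = A / S = 71.1 / 135.1 = 0.52628


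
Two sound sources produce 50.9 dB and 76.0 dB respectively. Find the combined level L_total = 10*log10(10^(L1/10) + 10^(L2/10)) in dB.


10^(50.9/10) = 123027
10^(76.0/10) = 3.98107e+07
Sum = 123027 + 3.98107e+07 = 3.99337e+07
L_total = 10*log10(3.99337e+07) = 76.013 dB


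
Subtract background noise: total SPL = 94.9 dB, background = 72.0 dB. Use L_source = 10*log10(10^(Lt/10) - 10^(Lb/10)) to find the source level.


10^(94.9/10) = 3.0903e+09
10^(72.0/10) = 1.58489e+07
Difference = 3.0903e+09 - 1.58489e+07 = 3.07445e+09
L_source = 10*log10(3.07445e+09) = 94.878 dB


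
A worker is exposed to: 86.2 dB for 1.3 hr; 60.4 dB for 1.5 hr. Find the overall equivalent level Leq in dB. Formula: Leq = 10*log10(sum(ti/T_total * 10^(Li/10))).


T_total = 1.3 + 1.5 = 2.8 hr
(1.3/2.8) * 10^(86.2/10) = 1.93546e+08
(1.5/2.8) * 10^(60.4/10) = 587399
Sum = 1.93546e+08 + 587399 = 1.94133e+08
Leq = 10*log10(1.94133e+08) = 82.881 dB


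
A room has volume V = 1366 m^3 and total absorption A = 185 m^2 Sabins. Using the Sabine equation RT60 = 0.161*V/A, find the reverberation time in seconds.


RT60 = 0.161 * 1366 / 185 = 1.1888 s


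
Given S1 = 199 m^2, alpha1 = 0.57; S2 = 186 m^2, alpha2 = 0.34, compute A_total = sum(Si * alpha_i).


199 * 0.57 = 113.43
186 * 0.34 = 63.24
A_total = 113.43 + 63.24 = 176.67 m^2


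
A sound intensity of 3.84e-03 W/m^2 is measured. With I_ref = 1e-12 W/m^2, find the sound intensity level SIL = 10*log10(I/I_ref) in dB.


I / I_ref = 3.84e-03 / 1e-12 = 3.84e+09
SIL = 10 * log10(3.84e+09) = 95.843 dB


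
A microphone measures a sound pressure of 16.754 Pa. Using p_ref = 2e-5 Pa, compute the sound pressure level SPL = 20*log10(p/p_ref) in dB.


p / p_ref = 16.754 / 2e-5 = 837700
SPL = 20 * log10(837700) = 118.46 dB


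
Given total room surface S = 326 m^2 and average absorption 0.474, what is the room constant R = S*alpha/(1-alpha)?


R = 326 * 0.474 / (1 - 0.474) = 293.77 m^2


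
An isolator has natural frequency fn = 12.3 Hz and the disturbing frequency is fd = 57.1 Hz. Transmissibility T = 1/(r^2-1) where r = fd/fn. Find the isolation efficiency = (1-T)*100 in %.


r = 57.1 / 12.3 = 4.64228
r^2 - 1 = 4.64228^2 - 1 = 20.5508
T = 1/20.5508 = 0.0486599
Efficiency = (1 - 0.0486599)*100 = 95.134 %


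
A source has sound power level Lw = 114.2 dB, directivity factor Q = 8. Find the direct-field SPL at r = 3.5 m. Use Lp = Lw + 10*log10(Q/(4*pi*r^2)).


4*pi*r^2 = 4*pi*3.5^2 = 153.938 m^2
Q / (4*pi*r^2) = 8 / 153.938 = 0.051969
Lp = 114.2 + 10*log10(0.051969) = 101.36 dB


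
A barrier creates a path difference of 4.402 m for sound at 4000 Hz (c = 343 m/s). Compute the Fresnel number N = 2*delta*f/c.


N = 2*delta*f/c = 2*delta/lambda, where lambda = c/f
lambda = 343 / 4000 = 0.08575 m
N = 2 * 4.402 / 0.08575 = 102.67


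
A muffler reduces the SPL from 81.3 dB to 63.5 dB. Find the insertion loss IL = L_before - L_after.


Insertion loss = SPL without muffler - SPL with muffler
IL = 81.3 - 63.5 = 17.8 dB


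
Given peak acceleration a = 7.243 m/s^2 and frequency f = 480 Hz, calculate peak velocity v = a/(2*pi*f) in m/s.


omega = 2*pi*f = 2*pi*480 = 3015.93 rad/s
v = a / omega = 7.243 / 3015.93 = 0.0024016 m/s


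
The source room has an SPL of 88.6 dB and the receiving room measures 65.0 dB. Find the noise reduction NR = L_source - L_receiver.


NR = L_source - L_receiver (difference between source and receiving room levels)
NR = 88.6 - 65.0 = 23.6 dB


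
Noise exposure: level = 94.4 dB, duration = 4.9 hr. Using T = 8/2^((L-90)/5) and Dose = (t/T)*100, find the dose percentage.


T_allowed = 8 / 2^((94.4 - 90)/5) = 4.34694 hr
Dose = 4.9 / 4.34694 * 100 = 112.72 %


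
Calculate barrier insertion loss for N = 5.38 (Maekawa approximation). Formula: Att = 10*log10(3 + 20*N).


3 + 20*N = 3 + 20*5.38 = 110.6
Att = 10*log10(110.6) = 20.438 dB


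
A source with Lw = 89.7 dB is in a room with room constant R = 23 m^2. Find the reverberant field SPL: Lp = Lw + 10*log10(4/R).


4/R = 4/23 = 0.173913
Lp = 89.7 + 10*log10(0.173913) = 82.103 dB


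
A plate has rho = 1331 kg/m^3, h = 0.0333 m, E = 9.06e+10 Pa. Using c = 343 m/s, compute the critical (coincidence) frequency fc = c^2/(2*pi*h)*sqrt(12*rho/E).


12*rho/E = 12*1331/9.06e+10 = 1.76291e-07
sqrt(12*rho/E) = sqrt(1.76291e-07) = 0.00041987
c^2/(2*pi*h) = 343^2/(2*pi*0.0333) = 562295
fc = 562295 * 0.00041987 = 236.09 Hz


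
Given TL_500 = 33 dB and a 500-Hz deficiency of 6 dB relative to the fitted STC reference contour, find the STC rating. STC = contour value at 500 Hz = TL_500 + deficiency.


By ASTM E413, STC = value of the fitted reference contour at 500 Hz.
Contour value at 500 Hz = TL_500 + deficiency = 33 + 6 = 39
STC = 39


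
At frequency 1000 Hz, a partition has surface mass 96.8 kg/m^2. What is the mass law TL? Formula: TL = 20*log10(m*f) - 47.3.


m * f = 96.8 * 1000 = 96800
20*log10(96800) = 99.7175 dB
TL = 99.7175 - 47.3 = 52.418 dB


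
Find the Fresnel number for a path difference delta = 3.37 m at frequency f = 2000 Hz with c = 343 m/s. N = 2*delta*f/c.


N = 2*delta*f/c = 2*delta/lambda, where lambda = c/f
lambda = 343 / 2000 = 0.1715 m
N = 2 * 3.37 / 0.1715 = 39.3


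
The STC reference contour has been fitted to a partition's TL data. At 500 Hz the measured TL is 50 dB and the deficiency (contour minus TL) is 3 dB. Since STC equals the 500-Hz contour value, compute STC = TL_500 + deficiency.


By ASTM E413, STC = value of the fitted reference contour at 500 Hz.
Contour value at 500 Hz = TL_500 + deficiency = 50 + 3 = 53
STC = 53


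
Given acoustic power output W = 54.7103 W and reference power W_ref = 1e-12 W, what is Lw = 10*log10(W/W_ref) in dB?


W / W_ref = 54.7103 / 1e-12 = 5.47103e+13
Lw = 10 * log10(5.47103e+13) = 137.38 dB


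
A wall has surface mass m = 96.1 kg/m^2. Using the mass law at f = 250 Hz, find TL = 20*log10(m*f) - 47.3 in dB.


m * f = 96.1 * 250 = 24025
20*log10(24025) = 87.6133 dB
TL = 87.6133 - 47.3 = 40.313 dB


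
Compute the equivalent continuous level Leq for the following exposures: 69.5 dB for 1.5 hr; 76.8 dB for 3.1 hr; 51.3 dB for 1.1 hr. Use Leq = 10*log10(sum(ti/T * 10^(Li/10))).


T_total = 1.5 + 3.1 + 1.1 = 5.7 hr
(1.5/5.7) * 10^(69.5/10) = 2.3454e+06
(3.1/5.7) * 10^(76.8/10) = 2.60308e+07
(1.1/5.7) * 10^(51.3/10) = 26032.6
Sum = 2.3454e+06 + 2.60308e+07 + 26032.6 = 2.84022e+07
Leq = 10*log10(2.84022e+07) = 74.534 dB


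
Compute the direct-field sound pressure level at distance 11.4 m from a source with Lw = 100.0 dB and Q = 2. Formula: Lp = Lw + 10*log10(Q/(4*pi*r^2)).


4*pi*r^2 = 4*pi*11.4^2 = 1633.13 m^2
Q / (4*pi*r^2) = 2 / 1633.13 = 0.00122464
Lp = 100.0 + 10*log10(0.00122464) = 70.88 dB


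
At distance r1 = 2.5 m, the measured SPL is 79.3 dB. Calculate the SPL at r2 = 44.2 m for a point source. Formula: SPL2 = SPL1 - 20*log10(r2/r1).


r2/r1 = 44.2/2.5 = 17.68
Correction = 20*log10(17.68) = 24.9496 dB
SPL2 = 79.3 - 24.9496 = 54.35 dB


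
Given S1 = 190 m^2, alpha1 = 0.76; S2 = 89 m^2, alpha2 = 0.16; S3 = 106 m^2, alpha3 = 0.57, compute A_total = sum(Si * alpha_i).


190 * 0.76 = 144.4
89 * 0.16 = 14.24
106 * 0.57 = 60.42
A_total = 144.4 + 14.24 + 60.42 = 219.06 m^2


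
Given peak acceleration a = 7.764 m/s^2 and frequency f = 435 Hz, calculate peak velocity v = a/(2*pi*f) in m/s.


omega = 2*pi*f = 2*pi*435 = 2733.19 rad/s
v = a / omega = 7.764 / 2733.19 = 0.0028406 m/s


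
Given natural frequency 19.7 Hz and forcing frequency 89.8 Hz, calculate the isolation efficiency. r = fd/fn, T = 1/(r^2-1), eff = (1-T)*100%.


r = 89.8 / 19.7 = 4.55838
r^2 - 1 = 4.55838^2 - 1 = 19.7788
T = 1/19.7788 = 0.0505592
Efficiency = (1 - 0.0505592)*100 = 94.944 %


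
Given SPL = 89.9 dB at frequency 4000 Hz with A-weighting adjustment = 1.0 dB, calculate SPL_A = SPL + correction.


A-weighting table: 4000 Hz -> 1.0 dB correction
SPL_A = SPL + correction = 89.9 + (1.0) = 90.9 dBA


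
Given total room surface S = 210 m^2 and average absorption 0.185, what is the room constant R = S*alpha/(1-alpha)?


R = 210 * 0.185 / (1 - 0.185) = 47.669 m^2


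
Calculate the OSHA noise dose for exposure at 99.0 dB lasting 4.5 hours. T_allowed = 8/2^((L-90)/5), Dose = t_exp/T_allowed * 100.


T_allowed = 8 / 2^((99.0 - 90)/5) = 2.2974 hr
Dose = 4.5 / 2.2974 * 100 = 195.87 %


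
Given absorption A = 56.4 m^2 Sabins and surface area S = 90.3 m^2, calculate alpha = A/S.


Absorption coefficient = absorbed power / incident power
alpha = A / S = 56.4 / 90.3 = 0.62458


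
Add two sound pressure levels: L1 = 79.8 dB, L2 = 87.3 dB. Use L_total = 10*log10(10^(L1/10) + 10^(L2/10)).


10^(79.8/10) = 9.54993e+07
10^(87.3/10) = 5.37032e+08
Sum = 9.54993e+07 + 5.37032e+08 = 6.32531e+08
L_total = 10*log10(6.32531e+08) = 88.011 dB


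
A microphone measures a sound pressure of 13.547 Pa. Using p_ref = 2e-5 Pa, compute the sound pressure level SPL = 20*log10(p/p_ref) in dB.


p / p_ref = 13.547 / 2e-5 = 677350
SPL = 20 * log10(677350) = 116.62 dB


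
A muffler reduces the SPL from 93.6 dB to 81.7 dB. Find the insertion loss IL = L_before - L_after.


Insertion loss = SPL without muffler - SPL with muffler
IL = 93.6 - 81.7 = 11.9 dB


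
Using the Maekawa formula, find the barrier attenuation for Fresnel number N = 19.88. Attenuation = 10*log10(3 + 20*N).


3 + 20*N = 3 + 20*19.88 = 400.6
Att = 10*log10(400.6) = 26.027 dB


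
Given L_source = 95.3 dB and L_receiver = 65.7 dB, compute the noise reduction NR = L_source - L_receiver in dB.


NR = L_source - L_receiver (difference between source and receiving room levels)
NR = 95.3 - 65.7 = 29.6 dB


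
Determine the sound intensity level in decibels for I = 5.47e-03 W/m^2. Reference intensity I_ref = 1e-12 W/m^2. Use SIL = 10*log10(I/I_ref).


I / I_ref = 5.47e-03 / 1e-12 = 5.47e+09
SIL = 10 * log10(5.47e+09) = 97.38 dB


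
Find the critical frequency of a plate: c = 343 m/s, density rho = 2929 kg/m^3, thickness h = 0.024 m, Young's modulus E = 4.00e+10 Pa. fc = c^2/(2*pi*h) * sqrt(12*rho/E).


12*rho/E = 12*2929/4.00e+10 = 8.787e-07
sqrt(12*rho/E) = sqrt(8.787e-07) = 0.00093739
c^2/(2*pi*h) = 343^2/(2*pi*0.024) = 780184
fc = 780184 * 0.00093739 = 731.34 Hz


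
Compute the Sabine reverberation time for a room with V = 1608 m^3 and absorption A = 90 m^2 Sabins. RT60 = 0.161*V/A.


RT60 = 0.161 * 1608 / 90 = 2.8765 s


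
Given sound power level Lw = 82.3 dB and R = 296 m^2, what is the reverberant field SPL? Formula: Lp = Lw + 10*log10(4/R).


4/R = 4/296 = 0.0135135
Lp = 82.3 + 10*log10(0.0135135) = 63.608 dB


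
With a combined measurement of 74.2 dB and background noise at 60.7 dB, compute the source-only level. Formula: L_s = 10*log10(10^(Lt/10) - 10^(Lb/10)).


10^(74.2/10) = 2.63027e+07
10^(60.7/10) = 1.1749e+06
Difference = 2.63027e+07 - 1.1749e+06 = 2.51278e+07
L_source = 10*log10(2.51278e+07) = 74.002 dB


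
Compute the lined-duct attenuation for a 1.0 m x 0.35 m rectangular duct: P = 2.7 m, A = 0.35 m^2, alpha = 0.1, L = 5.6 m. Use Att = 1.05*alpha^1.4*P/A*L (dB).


alpha^1.4 = 0.1^1.4 = 0.0398107
Attenuation rate = 1.05 * alpha^1.4 * P / A
= 1.05 * 0.0398107 * 2.7 / 0.35 = 0.322467 dB/m
Total Att = 0.322467 * 5.6 = 1.8058 dB


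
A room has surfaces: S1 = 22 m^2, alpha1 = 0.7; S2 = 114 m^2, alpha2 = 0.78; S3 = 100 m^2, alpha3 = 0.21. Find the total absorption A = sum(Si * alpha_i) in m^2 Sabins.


22 * 0.7 = 15.4
114 * 0.78 = 88.92
100 * 0.21 = 21
A_total = 15.4 + 88.92 + 21 = 125.32 m^2


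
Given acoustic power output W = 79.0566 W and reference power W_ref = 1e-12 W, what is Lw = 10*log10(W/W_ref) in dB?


W / W_ref = 79.0566 / 1e-12 = 7.90566e+13
Lw = 10 * log10(7.90566e+13) = 138.98 dB


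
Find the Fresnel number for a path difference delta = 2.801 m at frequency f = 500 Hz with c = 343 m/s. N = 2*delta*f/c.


N = 2*delta*f/c = 2*delta/lambda, where lambda = c/f
lambda = 343 / 500 = 0.686 m
N = 2 * 2.801 / 0.686 = 8.1662


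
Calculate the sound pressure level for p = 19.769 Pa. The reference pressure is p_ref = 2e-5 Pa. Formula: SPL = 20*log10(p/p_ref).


p / p_ref = 19.769 / 2e-5 = 988450
SPL = 20 * log10(988450) = 119.9 dB


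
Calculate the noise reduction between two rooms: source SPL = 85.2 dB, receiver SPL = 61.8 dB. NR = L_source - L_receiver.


NR = L_source - L_receiver (difference between source and receiving room levels)
NR = 85.2 - 61.8 = 23.4 dB


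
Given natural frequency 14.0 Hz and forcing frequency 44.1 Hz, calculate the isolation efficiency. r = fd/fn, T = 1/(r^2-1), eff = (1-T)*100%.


r = 44.1 / 14.0 = 3.15
r^2 - 1 = 3.15^2 - 1 = 8.9225
T = 1/8.9225 = 0.112076
Efficiency = (1 - 0.112076)*100 = 88.792 %


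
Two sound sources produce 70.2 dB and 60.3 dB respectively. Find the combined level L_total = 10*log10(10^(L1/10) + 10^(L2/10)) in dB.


10^(70.2/10) = 1.04713e+07
10^(60.3/10) = 1.07152e+06
Sum = 1.04713e+07 + 1.07152e+06 = 1.15428e+07
L_total = 10*log10(1.15428e+07) = 70.623 dB


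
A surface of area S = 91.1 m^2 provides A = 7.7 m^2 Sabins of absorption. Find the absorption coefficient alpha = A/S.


Absorption coefficient = absorbed power / incident power
alpha = A / S = 7.7 / 91.1 = 0.084523


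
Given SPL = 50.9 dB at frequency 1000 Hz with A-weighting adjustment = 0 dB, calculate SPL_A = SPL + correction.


A-weighting table: 1000 Hz -> 0 dB correction
SPL_A = SPL + correction = 50.9 + (0) = 50.9 dBA


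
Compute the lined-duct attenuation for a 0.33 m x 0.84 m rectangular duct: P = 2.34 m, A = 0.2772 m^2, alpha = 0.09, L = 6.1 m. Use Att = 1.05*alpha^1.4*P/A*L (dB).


alpha^1.4 = 0.09^1.4 = 0.034351
Attenuation rate = 1.05 * alpha^1.4 * P / A
= 1.05 * 0.034351 * 2.34 / 0.2772 = 0.304475 dB/m
Total Att = 0.304475 * 6.1 = 1.8573 dB


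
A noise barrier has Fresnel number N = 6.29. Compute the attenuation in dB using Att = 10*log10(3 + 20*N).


3 + 20*N = 3 + 20*6.29 = 128.8
Att = 10*log10(128.8) = 21.099 dB


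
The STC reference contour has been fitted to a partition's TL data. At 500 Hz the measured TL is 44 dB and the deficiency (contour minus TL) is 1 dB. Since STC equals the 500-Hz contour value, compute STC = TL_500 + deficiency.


By ASTM E413, STC = value of the fitted reference contour at 500 Hz.
Contour value at 500 Hz = TL_500 + deficiency = 44 + 1 = 45
STC = 45


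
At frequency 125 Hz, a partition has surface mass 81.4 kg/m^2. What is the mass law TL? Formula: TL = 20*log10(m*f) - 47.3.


m * f = 81.4 * 125 = 10175
20*log10(10175) = 80.1507 dB
TL = 80.1507 - 47.3 = 32.851 dB


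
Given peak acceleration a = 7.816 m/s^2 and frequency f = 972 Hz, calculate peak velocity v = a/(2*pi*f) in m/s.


omega = 2*pi*f = 2*pi*972 = 6107.26 rad/s
v = a / omega = 7.816 / 6107.26 = 0.0012798 m/s


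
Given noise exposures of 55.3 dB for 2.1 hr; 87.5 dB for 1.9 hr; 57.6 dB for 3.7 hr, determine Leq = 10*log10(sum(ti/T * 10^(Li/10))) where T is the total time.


T_total = 2.1 + 1.9 + 3.7 = 7.7 hr
(2.1/7.7) * 10^(55.3/10) = 92412
(1.9/7.7) * 10^(87.5/10) = 1.3876e+08
(3.7/7.7) * 10^(57.6/10) = 276510
Sum = 92412 + 1.3876e+08 + 276510 = 1.39129e+08
Leq = 10*log10(1.39129e+08) = 81.434 dB


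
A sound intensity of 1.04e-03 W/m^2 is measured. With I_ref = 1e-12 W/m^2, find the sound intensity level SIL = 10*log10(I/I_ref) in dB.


I / I_ref = 1.04e-03 / 1e-12 = 1.04e+09
SIL = 10 * log10(1.04e+09) = 90.17 dB


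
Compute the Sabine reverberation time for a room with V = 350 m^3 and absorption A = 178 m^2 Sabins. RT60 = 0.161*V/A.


RT60 = 0.161 * 350 / 178 = 0.31657 s


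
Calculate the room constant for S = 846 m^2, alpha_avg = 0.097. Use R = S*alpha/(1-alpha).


R = 846 * 0.097 / (1 - 0.097) = 90.877 m^2


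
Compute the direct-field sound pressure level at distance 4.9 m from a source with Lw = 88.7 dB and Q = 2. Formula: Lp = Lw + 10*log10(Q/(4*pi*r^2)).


4*pi*r^2 = 4*pi*4.9^2 = 301.719 m^2
Q / (4*pi*r^2) = 2 / 301.719 = 0.00662868
Lp = 88.7 + 10*log10(0.00662868) = 66.914 dB


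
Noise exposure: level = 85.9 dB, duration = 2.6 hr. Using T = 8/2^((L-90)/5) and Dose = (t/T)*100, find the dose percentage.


T_allowed = 8 / 2^((85.9 - 90)/5) = 14.1232 hr
Dose = 2.6 / 14.1232 * 100 = 18.409 %


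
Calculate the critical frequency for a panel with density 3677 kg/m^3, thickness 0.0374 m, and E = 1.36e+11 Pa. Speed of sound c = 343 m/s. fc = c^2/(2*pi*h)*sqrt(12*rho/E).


12*rho/E = 12*3677/1.36e+11 = 3.24441e-07
sqrt(12*rho/E) = sqrt(3.24441e-07) = 0.000569597
c^2/(2*pi*h) = 343^2/(2*pi*0.0374) = 500653
fc = 500653 * 0.000569597 = 285.17 Hz


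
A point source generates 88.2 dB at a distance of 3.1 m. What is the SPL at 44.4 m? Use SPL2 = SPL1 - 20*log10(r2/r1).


r2/r1 = 44.4/3.1 = 14.3226
Correction = 20*log10(14.3226) = 23.1204 dB
SPL2 = 88.2 - 23.1204 = 65.08 dB


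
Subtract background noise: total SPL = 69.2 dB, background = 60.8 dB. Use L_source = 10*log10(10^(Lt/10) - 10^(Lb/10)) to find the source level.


10^(69.2/10) = 8.31764e+06
10^(60.8/10) = 1.20226e+06
Difference = 8.31764e+06 - 1.20226e+06 = 7.11538e+06
L_source = 10*log10(7.11538e+06) = 68.522 dB


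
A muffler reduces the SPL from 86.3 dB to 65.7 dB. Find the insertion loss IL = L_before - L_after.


Insertion loss = SPL without muffler - SPL with muffler
IL = 86.3 - 65.7 = 20.6 dB


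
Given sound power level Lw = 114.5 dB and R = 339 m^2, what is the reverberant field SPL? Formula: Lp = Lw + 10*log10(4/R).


4/R = 4/339 = 0.0117994
Lp = 114.5 + 10*log10(0.0117994) = 95.219 dB


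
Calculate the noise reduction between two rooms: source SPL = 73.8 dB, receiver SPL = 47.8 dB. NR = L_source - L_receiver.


NR = L_source - L_receiver (difference between source and receiving room levels)
NR = 73.8 - 47.8 = 26 dB


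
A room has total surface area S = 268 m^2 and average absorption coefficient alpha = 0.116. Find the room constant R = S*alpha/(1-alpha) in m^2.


R = 268 * 0.116 / (1 - 0.116) = 35.167 m^2


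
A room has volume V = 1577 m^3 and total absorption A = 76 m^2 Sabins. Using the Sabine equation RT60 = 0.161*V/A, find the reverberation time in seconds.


RT60 = 0.161 * 1577 / 76 = 3.3408 s


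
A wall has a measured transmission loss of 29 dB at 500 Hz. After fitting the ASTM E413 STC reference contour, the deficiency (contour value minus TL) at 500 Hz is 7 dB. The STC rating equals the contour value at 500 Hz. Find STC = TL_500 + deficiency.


By ASTM E413, STC = value of the fitted reference contour at 500 Hz.
Contour value at 500 Hz = TL_500 + deficiency = 29 + 7 = 36
STC = 36


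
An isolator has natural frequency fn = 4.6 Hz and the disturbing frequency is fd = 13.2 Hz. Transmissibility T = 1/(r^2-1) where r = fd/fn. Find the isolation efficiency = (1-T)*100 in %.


r = 13.2 / 4.6 = 2.86957
r^2 - 1 = 2.86957^2 - 1 = 7.23443
T = 1/7.23443 = 0.138228
Efficiency = (1 - 0.138228)*100 = 86.177 %


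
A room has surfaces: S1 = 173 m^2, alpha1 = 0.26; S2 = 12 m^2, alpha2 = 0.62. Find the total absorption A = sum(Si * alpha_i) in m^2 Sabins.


173 * 0.26 = 44.98
12 * 0.62 = 7.44
A_total = 44.98 + 7.44 = 52.42 m^2


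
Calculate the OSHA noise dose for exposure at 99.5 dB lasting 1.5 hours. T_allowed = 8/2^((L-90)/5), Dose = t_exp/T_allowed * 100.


T_allowed = 8 / 2^((99.5 - 90)/5) = 2.14355 hr
Dose = 1.5 / 2.14355 * 100 = 69.977 %
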